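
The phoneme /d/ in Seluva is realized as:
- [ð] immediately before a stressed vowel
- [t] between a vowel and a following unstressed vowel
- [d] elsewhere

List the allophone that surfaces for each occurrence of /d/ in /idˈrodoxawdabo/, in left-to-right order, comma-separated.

Occurrence 1 (position 2): no conditioning environment matches → elsewhere allophone [d].
Occurrence 2 (position 5): between a vowel and a following unstressed vowel → [t].
Occurrence 3 (position 10): no conditioning environment matches → elsewhere allophone [d].

[d], [t], [d]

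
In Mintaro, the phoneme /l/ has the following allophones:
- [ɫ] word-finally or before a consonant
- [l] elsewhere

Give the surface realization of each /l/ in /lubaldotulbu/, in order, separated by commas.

Occurrence 1 (position 1): no conditioning environment matches → elsewhere allophone [l].
Occurrence 2 (position 5): word-finally or before a consonant → [ɫ].
Occurrence 3 (position 10): word-finally or before a consonant → [ɫ].

[l], [ɫ], [ɫ]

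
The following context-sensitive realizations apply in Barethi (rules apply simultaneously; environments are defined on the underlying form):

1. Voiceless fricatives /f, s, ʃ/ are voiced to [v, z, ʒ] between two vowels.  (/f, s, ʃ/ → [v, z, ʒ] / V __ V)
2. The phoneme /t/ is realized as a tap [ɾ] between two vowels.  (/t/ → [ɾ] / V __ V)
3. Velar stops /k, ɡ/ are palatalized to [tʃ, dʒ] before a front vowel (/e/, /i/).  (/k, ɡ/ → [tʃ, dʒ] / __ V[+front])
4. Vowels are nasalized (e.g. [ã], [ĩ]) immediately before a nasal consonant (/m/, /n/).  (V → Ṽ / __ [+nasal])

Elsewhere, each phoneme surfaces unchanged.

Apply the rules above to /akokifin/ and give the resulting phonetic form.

[akotʃivĩn]

/a/ (word-initial) fails the environment for rule 4, so it stays [a].
/k/ — between /a/ and /o/; rule 3 does not apply here → [k].
/o/ (between /k/ and /k/): rule 4 targets it, but not before a nasal consonant → unchanged [o].
/k/ — between /o/ and /i/, before a front vowel — surfaces as [tʃ] (rule 3).
/i/ (between /k/ and /f/): rule 4 targets it, but not before a nasal consonant → unchanged [i].
/f/ (between /i/ and /i/): between two vowels, so rule 1 applies → [v].
Rule 4 applies to /i/ (between /f/ and /n/: before a nasal consonant) → [ĩ].
/n/ stays [n].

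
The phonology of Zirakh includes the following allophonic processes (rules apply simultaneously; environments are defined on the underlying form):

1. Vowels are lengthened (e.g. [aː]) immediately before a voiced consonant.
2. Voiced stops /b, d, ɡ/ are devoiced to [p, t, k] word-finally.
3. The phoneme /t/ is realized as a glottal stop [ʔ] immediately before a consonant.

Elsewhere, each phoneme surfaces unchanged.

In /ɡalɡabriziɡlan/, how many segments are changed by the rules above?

5

Segments that undergo a rule: /a/ → [aː] (rule 1); /a/ → [aː] (rule 1); /i/ → [iː] (rule 1); /i/ → [iː] (rule 1); /a/ → [aː] (rule 1).
All other segments surface unchanged.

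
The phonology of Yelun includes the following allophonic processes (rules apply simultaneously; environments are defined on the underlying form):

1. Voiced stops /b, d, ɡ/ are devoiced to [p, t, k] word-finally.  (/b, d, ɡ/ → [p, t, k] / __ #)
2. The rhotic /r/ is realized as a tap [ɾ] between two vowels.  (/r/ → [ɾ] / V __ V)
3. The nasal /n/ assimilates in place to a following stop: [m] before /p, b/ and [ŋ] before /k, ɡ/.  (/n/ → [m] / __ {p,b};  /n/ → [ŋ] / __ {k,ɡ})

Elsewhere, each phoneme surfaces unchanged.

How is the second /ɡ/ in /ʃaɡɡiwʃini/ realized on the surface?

/ɡ/ (between /ɡ/ and /i/) fails the environment for rule 1, so it stays [ɡ].

[ɡ]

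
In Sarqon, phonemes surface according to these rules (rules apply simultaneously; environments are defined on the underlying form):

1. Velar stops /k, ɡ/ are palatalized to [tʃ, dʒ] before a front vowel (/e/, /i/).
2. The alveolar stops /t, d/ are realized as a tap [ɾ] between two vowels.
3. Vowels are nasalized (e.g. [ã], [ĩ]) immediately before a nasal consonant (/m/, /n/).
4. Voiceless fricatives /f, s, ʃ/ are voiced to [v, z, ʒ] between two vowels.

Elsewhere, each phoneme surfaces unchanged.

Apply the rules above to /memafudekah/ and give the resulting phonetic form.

/e/ meets the environment for rule 3 (before a nasal consonant) → [ẽ].
/a/ — between /m/ and /f/; rule 3 does not apply here → [a].
/f/ (between /a/ and /u/) occurs between two vowels → [v] by rule 4.
/u/ — between /f/ and /d/; rule 3 does not apply here → [u].
Rule 2 applies to /d/ (between /u/ and /e/: between two vowels) → [ɾ].
/e/ (between /d/ and /k/) fails the environment for rule 3, so it stays [e].
/k/ (between /e/ and /a/) is in the target of rule 1 but the environment (before a front vowel) is not met → [k].
/a/ — between /k/ and /h/; rule 3 does not apply here → [a].

[mẽmavuɾekah]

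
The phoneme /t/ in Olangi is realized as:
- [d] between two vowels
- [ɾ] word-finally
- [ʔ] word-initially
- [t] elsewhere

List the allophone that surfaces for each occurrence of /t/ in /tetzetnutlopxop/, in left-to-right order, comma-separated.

[ʔ], [t], [t], [t]

Occurrence 1 (position 1): word-initially → [ʔ].
Occurrence 2 (position 3): no conditioning environment matches → elsewhere allophone [t].
Occurrence 3 (position 6): no conditioning environment matches → elsewhere allophone [t].
Occurrence 4 (position 9): no conditioning environment matches → elsewhere allophone [t].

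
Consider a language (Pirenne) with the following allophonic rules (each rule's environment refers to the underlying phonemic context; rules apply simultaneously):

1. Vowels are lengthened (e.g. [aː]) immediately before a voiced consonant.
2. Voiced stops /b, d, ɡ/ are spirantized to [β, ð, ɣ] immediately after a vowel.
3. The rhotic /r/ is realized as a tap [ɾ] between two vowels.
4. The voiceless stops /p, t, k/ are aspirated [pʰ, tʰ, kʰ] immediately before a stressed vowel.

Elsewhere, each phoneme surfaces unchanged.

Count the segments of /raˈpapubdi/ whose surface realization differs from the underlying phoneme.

Segments that undergo a rule: /p/ → [pʰ] (rule 4); /u/ → [uː] (rule 1); /b/ → [β] (rule 2).
All other segments surface unchanged.

3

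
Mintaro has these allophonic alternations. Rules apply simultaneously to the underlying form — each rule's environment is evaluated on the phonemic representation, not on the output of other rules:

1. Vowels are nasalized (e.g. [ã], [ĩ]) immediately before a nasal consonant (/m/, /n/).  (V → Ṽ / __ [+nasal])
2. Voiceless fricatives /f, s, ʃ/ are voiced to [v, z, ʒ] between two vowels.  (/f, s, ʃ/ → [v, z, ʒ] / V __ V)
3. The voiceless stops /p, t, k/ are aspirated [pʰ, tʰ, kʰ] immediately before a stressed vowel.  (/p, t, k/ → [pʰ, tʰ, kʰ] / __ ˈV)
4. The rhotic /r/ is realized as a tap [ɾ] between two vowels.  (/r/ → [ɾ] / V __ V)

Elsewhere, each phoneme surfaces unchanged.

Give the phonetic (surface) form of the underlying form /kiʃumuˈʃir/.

/k/ (word-initial) fails the environment for rule 3, so it stays [k].
/i/ (between /k/ and /ʃ/): rule 1 targets it, but not before a nasal consonant → unchanged [i].
/ʃ/ meets the environment for rule 2 (between two vowels) → [ʒ].
Rule 1 applies to /u/ (between /ʃ/ and /m/: before a nasal consonant) → [ũ].
/u/ (between /m/ and /ʃ/) fails the environment for rule 1, so it stays [u].
/ʃ/ — between /u/ and /i/, between two vowels — surfaces as [ʒ] (rule 2).
/i/ — between /ʃ/ and /r/; rule 1 does not apply here → [i].
/r/ (word-final): rule 4 targets it, but not between two vowels → unchanged [r].

[kiʒũmuˈʒir]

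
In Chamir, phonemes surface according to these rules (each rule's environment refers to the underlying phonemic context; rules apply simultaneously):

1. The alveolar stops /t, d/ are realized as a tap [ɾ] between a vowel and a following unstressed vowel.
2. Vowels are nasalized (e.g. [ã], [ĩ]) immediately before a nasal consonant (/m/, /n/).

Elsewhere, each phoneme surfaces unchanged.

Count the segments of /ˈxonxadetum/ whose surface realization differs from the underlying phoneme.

Segments that undergo a rule: /o/ → [õ] (rule 2); /d/ → [ɾ] (rule 1); /t/ → [ɾ] (rule 1); /u/ → [ũ] (rule 2).
All other segments surface unchanged.

4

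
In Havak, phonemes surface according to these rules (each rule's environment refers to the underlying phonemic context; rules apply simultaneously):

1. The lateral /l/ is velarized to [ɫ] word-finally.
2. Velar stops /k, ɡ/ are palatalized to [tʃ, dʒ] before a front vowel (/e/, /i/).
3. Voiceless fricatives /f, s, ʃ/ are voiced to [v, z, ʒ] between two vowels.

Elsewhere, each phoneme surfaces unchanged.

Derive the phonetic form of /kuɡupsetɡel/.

[kuɡupsetdʒeɫ]

/k/ — word-initial; rule 2 does not apply here → [k].
/u/ (between /k/ and /ɡ/): no rule targets it → [u].
/ɡ/ (between /u/ and /u/): rule 2 targets it, but not before a front vowel → unchanged [ɡ].
/u/ (between /ɡ/ and /p/) is unaffected → [u].
/p/ (between /u/ and /s/): no rule targets it → [p].
/s/ (between /p/ and /e/) is in the target of rule 3 but the environment (between two vowels) is not met → [s].
/e/ stays [e].
/t/ (between /e/ and /ɡ/) is unaffected → [t].
/ɡ/ — between /t/ and /e/, before a front vowel — surfaces as [dʒ] (rule 2).
/e/ stays [e].
/l/ (word-final): word-finally, so rule 1 applies → [ɫ].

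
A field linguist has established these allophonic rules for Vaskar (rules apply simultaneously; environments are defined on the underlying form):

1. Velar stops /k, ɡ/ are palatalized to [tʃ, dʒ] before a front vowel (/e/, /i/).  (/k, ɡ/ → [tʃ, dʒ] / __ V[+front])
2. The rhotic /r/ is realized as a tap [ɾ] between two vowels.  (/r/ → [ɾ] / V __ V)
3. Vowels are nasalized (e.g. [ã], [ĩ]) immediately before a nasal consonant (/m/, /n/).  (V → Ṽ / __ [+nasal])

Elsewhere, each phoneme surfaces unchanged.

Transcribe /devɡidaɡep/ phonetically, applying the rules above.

/e/ — between /d/ and /v/; rule 3 does not apply here → [e].
/ɡ/ meets the environment for rule 1 (before a front vowel) → [dʒ].
/i/ (between /ɡ/ and /d/) is in the target of rule 3 but the environment (before a nasal consonant) is not met → [i].
/a/ (between /d/ and /ɡ/) fails the environment for rule 3, so it stays [a].
/ɡ/ (between /a/ and /e/) occurs before a front vowel → [dʒ] by rule 1.
/e/ — between /ɡ/ and /p/; rule 3 does not apply here → [e].

[devdʒidadʒep]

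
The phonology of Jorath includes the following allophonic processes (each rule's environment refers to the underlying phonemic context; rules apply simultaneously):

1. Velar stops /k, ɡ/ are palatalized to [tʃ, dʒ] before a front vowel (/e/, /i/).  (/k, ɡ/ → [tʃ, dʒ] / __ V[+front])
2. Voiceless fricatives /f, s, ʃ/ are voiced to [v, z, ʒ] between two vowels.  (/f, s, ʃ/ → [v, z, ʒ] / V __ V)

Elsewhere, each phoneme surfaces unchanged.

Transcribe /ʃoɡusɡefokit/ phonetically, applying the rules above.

/ʃ/ (word-initial): rule 2 targets it, but not between two vowels → unchanged [ʃ].
/o/ stays [o].
/ɡ/ (between /o/ and /u/) is in the target of rule 1 but the environment (before a front vowel) is not met → [ɡ].
/u/ — not in any rule's target class → [u].
/s/ (between /u/ and /ɡ/) is in the target of rule 2 but the environment (between two vowels) is not met → [s].
/ɡ/ (between /s/ and /e/): before a front vowel, so rule 1 applies → [dʒ].
/e/ stays [e].
/f/ — between /e/ and /o/, between two vowels — surfaces as [v] (rule 2).
/o/ (between /f/ and /k/) is unaffected → [o].
Rule 1 applies to /k/ (between /o/ and /i/: before a front vowel) → [tʃ].
/i/ stays [i].
/t/ — not in any rule's target class → [t].

[ʃoɡusdʒevotʃit]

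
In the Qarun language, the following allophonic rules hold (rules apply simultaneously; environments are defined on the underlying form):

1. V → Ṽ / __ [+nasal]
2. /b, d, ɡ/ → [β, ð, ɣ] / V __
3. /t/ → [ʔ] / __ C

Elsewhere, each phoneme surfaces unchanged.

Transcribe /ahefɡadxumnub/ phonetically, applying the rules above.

[ahefɡaðxũmnuβ]

/a/ (word-initial) is in the target of rule 1 but the environment (before a nasal consonant) is not met → [a].
/e/ (between /h/ and /f/) is in the target of rule 1 but the environment (before a nasal consonant) is not met → [e].
/ɡ/ (between /f/ and /a/) is in the target of rule 2 but the environment (immediately after a vowel) is not met → [ɡ].
/a/ — between /ɡ/ and /d/; rule 1 does not apply here → [a].
/d/ meets the environment for rule 2 (immediately after a vowel) → [ð].
/u/ meets the environment for rule 1 (before a nasal consonant) → [ũ].
/u/ (between /n/ and /b/): rule 1 targets it, but not before a nasal consonant → unchanged [u].
/b/ (word-final) occurs immediately after a vowel → [β] by rule 2.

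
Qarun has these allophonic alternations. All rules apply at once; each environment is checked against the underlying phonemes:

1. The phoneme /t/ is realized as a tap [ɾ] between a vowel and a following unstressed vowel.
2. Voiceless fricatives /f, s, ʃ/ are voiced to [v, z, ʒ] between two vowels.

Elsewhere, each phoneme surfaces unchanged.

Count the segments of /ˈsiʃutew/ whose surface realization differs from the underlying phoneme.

Segments that undergo a rule: /ʃ/ → [ʒ] (rule 2); /t/ → [ɾ] (rule 1).
All other segments surface unchanged.

2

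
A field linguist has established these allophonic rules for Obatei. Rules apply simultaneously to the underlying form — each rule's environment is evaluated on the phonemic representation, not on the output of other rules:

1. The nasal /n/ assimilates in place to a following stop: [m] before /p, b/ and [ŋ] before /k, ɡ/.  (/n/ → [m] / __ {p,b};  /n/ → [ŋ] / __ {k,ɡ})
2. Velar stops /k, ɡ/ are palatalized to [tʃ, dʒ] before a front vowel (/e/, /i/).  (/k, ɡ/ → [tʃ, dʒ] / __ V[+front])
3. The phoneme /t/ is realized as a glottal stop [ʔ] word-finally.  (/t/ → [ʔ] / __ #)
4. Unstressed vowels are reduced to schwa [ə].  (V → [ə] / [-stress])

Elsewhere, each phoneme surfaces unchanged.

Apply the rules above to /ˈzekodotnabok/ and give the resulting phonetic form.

[ˈzekədətnəbək]

/z/ — not in any rule's target class → [z].
/e/ — between /z/ and /k/; rule 4 does not apply here → [e].
/k/ (between /e/ and /o/) fails the environment for rule 2, so it stays [k].
/o/ meets the environment for rule 4 (in an unstressed syllable) → [ə].
/d/ — not in any rule's target class → [d].
/o/ (between /d/ and /t/): in an unstressed syllable, so rule 4 applies → [ə].
/t/ (between /o/ and /n/) is in the target of rule 3 but the environment (word-finally) is not met → [t].
/n/ — between /t/ and /a/; rule 1 does not apply here → [n].
/a/ meets the environment for rule 4 (in an unstressed syllable) → [ə].
/b/ (between /a/ and /o/): no rule targets it → [b].
/o/ (between /b/ and /k/): in an unstressed syllable, so rule 4 applies → [ə].
/k/ (word-final) is in the target of rule 2 but the environment (before a front vowel) is not met → [k].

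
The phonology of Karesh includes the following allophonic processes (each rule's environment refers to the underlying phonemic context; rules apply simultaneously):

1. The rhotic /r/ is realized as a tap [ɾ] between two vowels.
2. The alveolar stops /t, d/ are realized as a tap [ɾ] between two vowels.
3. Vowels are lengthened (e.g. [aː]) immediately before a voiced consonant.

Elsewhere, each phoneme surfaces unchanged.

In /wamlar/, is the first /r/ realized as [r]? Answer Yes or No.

/r/ (word-final) fails the environment for rule 1, so it stays [r].
The actual realization is [r], which matches [r].

Yes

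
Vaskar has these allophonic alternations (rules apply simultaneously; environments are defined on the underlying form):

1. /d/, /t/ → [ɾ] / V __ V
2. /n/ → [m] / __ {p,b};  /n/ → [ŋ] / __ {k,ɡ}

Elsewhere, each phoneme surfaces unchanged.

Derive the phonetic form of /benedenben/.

[beneɾemben]

/b/ (word-initial): no rule targets it → [b].
/e/ (between /b/ and /n/) is unaffected → [e].
/n/ (between /e/ and /e/) is in the target of rule 2 but the environment (before a labial or velar stop) is not met → [n].
/e/ — not in any rule's target class → [e].
/d/ — between /e/ and /e/, between two vowels — surfaces as [ɾ] (rule 1).
/e/ (between /d/ and /n/): no rule targets it → [e].
/n/ meets the environment for rule 2 (before a labial or velar stop) → [m].
/b/ — not in any rule's target class → [b].
/e/ stays [e].
/n/ (word-final) is in the target of rule 2 but the environment (before a labial or velar stop) is not met → [n].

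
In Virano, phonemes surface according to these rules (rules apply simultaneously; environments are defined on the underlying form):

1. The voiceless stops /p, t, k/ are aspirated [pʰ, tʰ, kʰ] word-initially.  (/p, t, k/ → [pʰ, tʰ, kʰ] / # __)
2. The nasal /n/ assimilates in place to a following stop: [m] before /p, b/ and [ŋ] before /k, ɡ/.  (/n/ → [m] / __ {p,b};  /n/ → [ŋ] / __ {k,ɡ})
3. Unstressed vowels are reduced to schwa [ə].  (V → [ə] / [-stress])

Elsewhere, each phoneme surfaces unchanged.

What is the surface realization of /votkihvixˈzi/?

/v/ stays [v].
/o/ — between /v/ and /t/, in an unstressed syllable — surfaces as [ə] (rule 3).
/t/ — between /o/ and /k/; rule 1 does not apply here → [t].
/k/ — between /t/ and /i/; rule 1 does not apply here → [k].
Rule 3 applies to /i/ (between /k/ and /h/: in an unstressed syllable) → [ə].
/h/ stays [h].
/v/ — not in any rule's target class → [v].
/i/ (between /v/ and /x/) occurs in an unstressed syllable → [ə] by rule 3.
/x/ (between /i/ and /z/) is unaffected → [x].
/z/ (between /x/ and /i/) is unaffected → [z].
/i/ (word-final) is in the target of rule 3 but the environment (in an unstressed syllable) is not met → [i].

[vətkəhvəxˈzi]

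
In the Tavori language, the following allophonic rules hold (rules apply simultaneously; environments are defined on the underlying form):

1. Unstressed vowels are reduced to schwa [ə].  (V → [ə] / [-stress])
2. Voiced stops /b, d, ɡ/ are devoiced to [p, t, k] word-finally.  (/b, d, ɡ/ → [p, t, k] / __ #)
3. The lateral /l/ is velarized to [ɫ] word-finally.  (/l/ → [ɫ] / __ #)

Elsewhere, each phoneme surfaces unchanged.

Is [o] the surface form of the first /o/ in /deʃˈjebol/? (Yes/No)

/o/ (between /b/ and /l/) occurs in an unstressed syllable → [ə] by rule 1.
The actual realization is [ə], not [o].

No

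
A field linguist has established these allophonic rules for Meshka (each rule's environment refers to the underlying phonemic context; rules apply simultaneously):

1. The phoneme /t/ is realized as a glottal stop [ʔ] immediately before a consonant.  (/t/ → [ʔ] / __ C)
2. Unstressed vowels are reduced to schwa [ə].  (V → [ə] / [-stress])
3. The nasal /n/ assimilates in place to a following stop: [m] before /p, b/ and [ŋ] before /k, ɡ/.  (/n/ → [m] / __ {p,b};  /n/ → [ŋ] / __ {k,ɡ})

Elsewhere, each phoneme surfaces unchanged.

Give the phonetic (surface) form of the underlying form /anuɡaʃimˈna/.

/a/ (word-initial): in an unstressed syllable, so rule 2 applies → [ə].
/n/ — between /a/ and /u/; rule 3 does not apply here → [n].
Rule 2 applies to /u/ (between /n/ and /ɡ/: in an unstressed syllable) → [ə].
/ɡ/ stays [ɡ].
/a/ (between /ɡ/ and /ʃ/) occurs in an unstressed syllable → [ə] by rule 2.
/ʃ/ (between /a/ and /i/) is unaffected → [ʃ].
/i/ (between /ʃ/ and /m/) occurs in an unstressed syllable → [ə] by rule 2.
/m/ (between /i/ and /n/): no rule targets it → [m].
/n/ — between /m/ and /a/; rule 3 does not apply here → [n].
/a/ — word-final; rule 2 does not apply here → [a].

[ənəɡəʃəmˈna]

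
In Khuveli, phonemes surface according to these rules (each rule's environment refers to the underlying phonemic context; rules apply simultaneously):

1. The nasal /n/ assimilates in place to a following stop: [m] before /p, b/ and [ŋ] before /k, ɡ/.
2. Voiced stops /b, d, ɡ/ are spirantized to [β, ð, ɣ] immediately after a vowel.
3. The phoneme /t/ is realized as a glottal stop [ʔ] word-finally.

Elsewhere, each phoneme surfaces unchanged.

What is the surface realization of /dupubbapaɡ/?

/d/ (word-initial): rule 2 targets it, but not immediately after a vowel → unchanged [d].
/b/ (between /u/ and /b/): immediately after a vowel, so rule 2 applies → [β].
/b/ (between /b/ and /a/): rule 2 targets it, but not immediately after a vowel → unchanged [b].
Rule 2 applies to /ɡ/ (word-final: immediately after a vowel) → [ɣ].

[dupuβbapaɣ]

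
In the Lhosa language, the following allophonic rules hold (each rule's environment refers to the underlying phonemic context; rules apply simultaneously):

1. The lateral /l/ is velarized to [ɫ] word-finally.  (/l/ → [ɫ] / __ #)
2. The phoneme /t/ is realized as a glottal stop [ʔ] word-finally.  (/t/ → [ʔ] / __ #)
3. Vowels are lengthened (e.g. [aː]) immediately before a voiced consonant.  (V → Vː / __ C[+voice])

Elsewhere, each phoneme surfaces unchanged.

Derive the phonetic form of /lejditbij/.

/l/ (word-initial) is in the target of rule 1 but the environment (word-finally) is not met → [l].
/e/ (between /l/ and /j/): before a voiced consonant, so rule 3 applies → [eː].
/j/ (between /e/ and /d/) is unaffected → [j].
/d/ — not in any rule's target class → [d].
/i/ (between /d/ and /t/) is in the target of rule 3 but the environment (before a voiced consonant) is not met → [i].
/t/ — between /i/ and /b/; rule 2 does not apply here → [t].
/b/ stays [b].
/i/ meets the environment for rule 3 (before a voiced consonant) → [iː].
/j/ stays [j].

[leːjditbiːj]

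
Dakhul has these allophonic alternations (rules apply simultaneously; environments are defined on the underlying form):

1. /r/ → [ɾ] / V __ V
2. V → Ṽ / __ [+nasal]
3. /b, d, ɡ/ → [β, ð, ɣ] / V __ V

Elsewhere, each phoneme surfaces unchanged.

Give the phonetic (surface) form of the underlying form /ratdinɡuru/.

/r/ — word-initial; rule 1 does not apply here → [r].
/a/ — between /r/ and /t/; rule 2 does not apply here → [a].
/d/ (between /t/ and /i/): rule 3 targets it, but not between two vowels → unchanged [d].
Rule 2 applies to /i/ (between /d/ and /n/: before a nasal consonant) → [ĩ].
/ɡ/ (between /n/ and /u/): rule 3 targets it, but not between two vowels → unchanged [ɡ].
/u/ (between /ɡ/ and /r/) is in the target of rule 2 but the environment (before a nasal consonant) is not met → [u].
/r/ (between /u/ and /u/): between two vowels, so rule 1 applies → [ɾ].
/u/ (word-final): rule 2 targets it, but not before a nasal consonant → unchanged [u].

[ratdĩnɡuɾu]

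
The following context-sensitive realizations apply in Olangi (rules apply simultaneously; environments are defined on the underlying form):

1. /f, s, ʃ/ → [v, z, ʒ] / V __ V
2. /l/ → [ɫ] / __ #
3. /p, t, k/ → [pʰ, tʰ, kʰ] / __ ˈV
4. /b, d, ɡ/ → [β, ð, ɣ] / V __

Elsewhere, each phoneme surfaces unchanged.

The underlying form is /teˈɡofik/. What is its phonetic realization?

[teˈɣovik]

/t/ (word-initial) is in the target of rule 3 but the environment (immediately before a stressed vowel) is not met → [t].
/e/ (between /t/ and /ɡ/) is unaffected → [e].
Rule 4 applies to /ɡ/ (between /e/ and /o/: immediately after a vowel) → [ɣ].
/o/ (between /ɡ/ and /f/): no rule targets it → [o].
/f/ (between /o/ and /i/): between two vowels, so rule 1 applies → [v].
/i/ — not in any rule's target class → [i].
/k/ (word-final) is in the target of rule 3 but the environment (immediately before a stressed vowel) is not met → [k].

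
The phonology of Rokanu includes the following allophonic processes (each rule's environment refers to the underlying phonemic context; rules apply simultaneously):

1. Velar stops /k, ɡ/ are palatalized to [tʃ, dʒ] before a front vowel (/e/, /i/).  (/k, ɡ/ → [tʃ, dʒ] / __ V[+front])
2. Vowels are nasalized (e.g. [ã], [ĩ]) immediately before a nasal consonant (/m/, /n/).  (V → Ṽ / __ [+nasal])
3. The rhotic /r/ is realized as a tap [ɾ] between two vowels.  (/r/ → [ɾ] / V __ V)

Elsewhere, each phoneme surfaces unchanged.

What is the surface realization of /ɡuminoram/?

[ɡũmĩnoɾãm]

/ɡ/ — word-initial; rule 1 does not apply here → [ɡ].
/u/ (between /ɡ/ and /m/): before a nasal consonant, so rule 2 applies → [ũ].
/m/ stays [m].
/i/ (between /m/ and /n/) occurs before a nasal consonant → [ĩ] by rule 2.
/n/ stays [n].
/o/ (between /n/ and /r/): rule 2 targets it, but not before a nasal consonant → unchanged [o].
/r/ — between /o/ and /a/, between two vowels — surfaces as [ɾ] (rule 3).
/a/ — between /r/ and /m/, before a nasal consonant — surfaces as [ã] (rule 2).
/m/ — not in any rule's target class → [m].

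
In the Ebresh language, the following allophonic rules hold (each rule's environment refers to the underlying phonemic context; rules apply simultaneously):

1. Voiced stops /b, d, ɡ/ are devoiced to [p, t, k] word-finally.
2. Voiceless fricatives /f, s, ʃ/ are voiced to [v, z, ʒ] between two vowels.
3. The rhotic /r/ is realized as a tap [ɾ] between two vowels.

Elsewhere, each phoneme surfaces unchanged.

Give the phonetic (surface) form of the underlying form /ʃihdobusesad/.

[ʃihdobuzezat]

/ʃ/ (word-initial): rule 2 targets it, but not between two vowels → unchanged [ʃ].
/d/ — between /h/ and /o/; rule 1 does not apply here → [d].
/b/ — between /o/ and /u/; rule 1 does not apply here → [b].
/s/ (between /u/ and /e/): between two vowels, so rule 2 applies → [z].
Rule 2 applies to /s/ (between /e/ and /a/: between two vowels) → [z].
/d/ (word-final) occurs word-finally → [t] by rule 1.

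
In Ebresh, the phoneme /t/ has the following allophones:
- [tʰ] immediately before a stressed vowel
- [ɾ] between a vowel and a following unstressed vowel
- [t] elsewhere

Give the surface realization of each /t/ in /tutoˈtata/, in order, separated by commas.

[t], [ɾ], [tʰ], [ɾ]

Occurrence 1 (position 1): no conditioning environment matches → elsewhere allophone [t].
Occurrence 2 (position 3): between a vowel and an unstressed vowel → [ɾ].
Occurrence 3 (position 5): immediately before a stressed vowel → [tʰ].
Occurrence 4 (position 7): between a vowel and an unstressed vowel → [ɾ].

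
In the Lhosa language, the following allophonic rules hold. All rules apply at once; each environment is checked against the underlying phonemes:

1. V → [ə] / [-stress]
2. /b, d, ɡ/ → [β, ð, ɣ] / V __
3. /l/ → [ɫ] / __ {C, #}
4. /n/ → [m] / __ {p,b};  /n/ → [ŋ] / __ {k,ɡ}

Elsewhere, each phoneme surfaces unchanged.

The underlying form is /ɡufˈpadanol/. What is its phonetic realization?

/ɡ/ — word-initial; rule 2 does not apply here → [ɡ].
Rule 1 applies to /u/ (between /ɡ/ and /f/: in an unstressed syllable) → [ə].
/a/ (between /p/ and /d/) fails the environment for rule 1, so it stays [a].
Rule 2 applies to /d/ (between /a/ and /a/: immediately after a vowel) → [ð].
Rule 1 applies to /a/ (between /d/ and /n/: in an unstressed syllable) → [ə].
/n/ (between /a/ and /o/) is in the target of rule 4 but the environment (before a labial or velar stop) is not met → [n].
Rule 1 applies to /o/ (between /n/ and /l/: in an unstressed syllable) → [ə].
Rule 3 applies to /l/ (word-final: word-finally or immediately before a consonant) → [ɫ].

[ɡəfˈpaðənəɫ]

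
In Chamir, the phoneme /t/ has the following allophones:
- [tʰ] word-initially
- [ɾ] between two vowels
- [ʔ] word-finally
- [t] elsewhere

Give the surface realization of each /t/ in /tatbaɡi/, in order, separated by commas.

[tʰ], [t]

Occurrence 1 (position 1): word-initially → [tʰ].
Occurrence 2 (position 3): no conditioning environment matches → elsewhere allophone [t].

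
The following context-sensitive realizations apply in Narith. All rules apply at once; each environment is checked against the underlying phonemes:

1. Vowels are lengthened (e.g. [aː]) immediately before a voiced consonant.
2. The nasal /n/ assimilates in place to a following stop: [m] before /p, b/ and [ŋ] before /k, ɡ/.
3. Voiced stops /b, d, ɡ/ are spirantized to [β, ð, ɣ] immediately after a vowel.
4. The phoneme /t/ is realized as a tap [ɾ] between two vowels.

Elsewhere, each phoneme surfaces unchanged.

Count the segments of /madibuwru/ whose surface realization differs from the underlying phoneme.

Segments that undergo a rule: /a/ → [aː] (rule 1); /d/ → [ð] (rule 3); /i/ → [iː] (rule 1); /b/ → [β] (rule 3); /u/ → [uː] (rule 1).
All other segments surface unchanged.

5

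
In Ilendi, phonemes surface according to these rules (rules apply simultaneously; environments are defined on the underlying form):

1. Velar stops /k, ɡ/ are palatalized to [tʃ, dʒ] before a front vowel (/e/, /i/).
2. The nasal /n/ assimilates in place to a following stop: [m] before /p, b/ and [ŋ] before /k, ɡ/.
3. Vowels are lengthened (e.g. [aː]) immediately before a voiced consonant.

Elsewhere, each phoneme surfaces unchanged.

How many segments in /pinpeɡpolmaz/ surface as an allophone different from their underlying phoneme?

Segments that undergo a rule: /i/ → [iː] (rule 3); /n/ → [m] (rule 2); /e/ → [eː] (rule 3); /o/ → [oː] (rule 3); /a/ → [aː] (rule 3).
All other segments surface unchanged.

5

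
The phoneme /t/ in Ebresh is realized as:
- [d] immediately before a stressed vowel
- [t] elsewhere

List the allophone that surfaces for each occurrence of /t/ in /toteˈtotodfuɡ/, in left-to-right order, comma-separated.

Occurrence 1 (position 1): no conditioning environment matches → elsewhere allophone [t].
Occurrence 2 (position 3): no conditioning environment matches → elsewhere allophone [t].
Occurrence 3 (position 5): immediately before a stressed vowel → [d].
Occurrence 4 (position 7): no conditioning environment matches → elsewhere allophone [t].

[t], [t], [d], [t]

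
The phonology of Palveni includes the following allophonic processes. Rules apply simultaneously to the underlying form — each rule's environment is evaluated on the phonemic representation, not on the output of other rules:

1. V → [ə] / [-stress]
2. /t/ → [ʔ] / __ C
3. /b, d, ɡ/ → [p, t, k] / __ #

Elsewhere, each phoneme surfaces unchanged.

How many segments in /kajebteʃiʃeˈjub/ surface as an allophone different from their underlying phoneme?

Segments that undergo a rule: /a/ → [ə] (rule 1); /e/ → [ə] (rule 1); /e/ → [ə] (rule 1); /i/ → [ə] (rule 1); /e/ → [ə] (rule 1); /b/ → [p] (rule 3).
All other segments surface unchanged.

6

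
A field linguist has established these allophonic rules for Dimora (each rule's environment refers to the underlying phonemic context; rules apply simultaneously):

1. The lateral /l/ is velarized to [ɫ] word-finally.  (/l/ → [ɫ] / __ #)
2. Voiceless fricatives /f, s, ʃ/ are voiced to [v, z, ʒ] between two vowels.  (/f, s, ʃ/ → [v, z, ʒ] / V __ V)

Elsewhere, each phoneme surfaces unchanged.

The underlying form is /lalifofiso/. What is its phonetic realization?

[lalivovizo]

/l/ (word-initial) is in the target of rule 1 but the environment (word-finally) is not met → [l].
/a/ (between /l/ and /l/): no rule targets it → [a].
/l/ (between /a/ and /i/) fails the environment for rule 1, so it stays [l].
/i/ (between /l/ and /f/): no rule targets it → [i].
/f/ (between /i/ and /o/): between two vowels, so rule 2 applies → [v].
/o/ (between /f/ and /f/): no rule targets it → [o].
Rule 2 applies to /f/ (between /o/ and /i/: between two vowels) → [v].
/i/ — not in any rule's target class → [i].
/s/ (between /i/ and /o/) occurs between two vowels → [z] by rule 2.
/o/ stays [o].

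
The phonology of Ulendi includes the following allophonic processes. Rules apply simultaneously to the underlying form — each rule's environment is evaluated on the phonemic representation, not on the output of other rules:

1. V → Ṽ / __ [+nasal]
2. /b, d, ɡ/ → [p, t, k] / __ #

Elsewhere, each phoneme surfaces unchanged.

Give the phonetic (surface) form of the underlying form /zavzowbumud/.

[zavzowbũmut]

/z/ — not in any rule's target class → [z].
/a/ (between /z/ and /v/) fails the environment for rule 1, so it stays [a].
/v/ stays [v].
/z/ (between /v/ and /o/): no rule targets it → [z].
/o/ (between /z/ and /w/): rule 1 targets it, but not before a nasal consonant → unchanged [o].
/w/ — not in any rule's target class → [w].
/b/ (between /w/ and /u/): rule 2 targets it, but not word-finally → unchanged [b].
/u/ (between /b/ and /m/) occurs before a nasal consonant → [ũ] by rule 1.
/m/ stays [m].
/u/ — between /m/ and /d/; rule 1 does not apply here → [u].
/d/ (word-final) occurs word-finally → [t] by rule 2.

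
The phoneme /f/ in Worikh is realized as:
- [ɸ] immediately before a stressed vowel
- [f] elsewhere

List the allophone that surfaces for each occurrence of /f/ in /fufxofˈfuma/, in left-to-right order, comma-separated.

[f], [f], [f], [ɸ]

Occurrence 1 (position 1): no conditioning environment matches → elsewhere allophone [f].
Occurrence 2 (position 3): no conditioning environment matches → elsewhere allophone [f].
Occurrence 3 (position 6): no conditioning environment matches → elsewhere allophone [f].
Occurrence 4 (position 7): immediately before a stressed vowel → [ɸ].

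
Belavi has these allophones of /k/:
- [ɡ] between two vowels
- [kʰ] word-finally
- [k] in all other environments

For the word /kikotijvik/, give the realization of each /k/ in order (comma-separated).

[k], [ɡ], [kʰ]

Occurrence 1 (position 1): no conditioning environment matches → elsewhere allophone [k].
Occurrence 2 (position 3): between two vowels → [ɡ].
Occurrence 3 (position 10): word-finally → [kʰ].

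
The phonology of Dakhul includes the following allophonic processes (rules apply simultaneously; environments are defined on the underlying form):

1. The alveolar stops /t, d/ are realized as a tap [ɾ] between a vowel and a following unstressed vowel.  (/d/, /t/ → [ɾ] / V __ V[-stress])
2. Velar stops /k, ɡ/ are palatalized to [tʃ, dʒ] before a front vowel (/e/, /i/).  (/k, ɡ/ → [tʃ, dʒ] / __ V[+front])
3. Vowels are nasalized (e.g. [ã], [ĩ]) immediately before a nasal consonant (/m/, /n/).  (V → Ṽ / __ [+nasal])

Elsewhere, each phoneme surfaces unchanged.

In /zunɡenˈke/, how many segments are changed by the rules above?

4

Segments that undergo a rule: /u/ → [ũ] (rule 3); /ɡ/ → [dʒ] (rule 2); /e/ → [ẽ] (rule 3); /k/ → [tʃ] (rule 2).
All other segments surface unchanged.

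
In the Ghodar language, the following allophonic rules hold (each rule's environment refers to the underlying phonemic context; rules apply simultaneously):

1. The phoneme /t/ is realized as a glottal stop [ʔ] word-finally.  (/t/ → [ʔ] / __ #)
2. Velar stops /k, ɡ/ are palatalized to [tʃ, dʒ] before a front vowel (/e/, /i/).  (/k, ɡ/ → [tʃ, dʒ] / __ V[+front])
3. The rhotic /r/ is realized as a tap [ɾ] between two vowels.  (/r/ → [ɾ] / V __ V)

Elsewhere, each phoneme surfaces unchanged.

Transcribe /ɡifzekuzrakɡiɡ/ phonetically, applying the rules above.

/ɡ/ (word-initial): before a front vowel, so rule 2 applies → [dʒ].
/i/ (between /ɡ/ and /f/): no rule targets it → [i].
/f/ stays [f].
/z/ — not in any rule's target class → [z].
/e/ (between /z/ and /k/): no rule targets it → [e].
/k/ (between /e/ and /u/) is in the target of rule 2 but the environment (before a front vowel) is not met → [k].
/u/ stays [u].
/z/ (between /u/ and /r/) is unaffected → [z].
/r/ (between /z/ and /a/) fails the environment for rule 3, so it stays [r].
/a/ (between /r/ and /k/) is unaffected → [a].
/k/ (between /a/ and /ɡ/): rule 2 targets it, but not before a front vowel → unchanged [k].
/ɡ/ (between /k/ and /i/): before a front vowel, so rule 2 applies → [dʒ].
/i/ stays [i].
/ɡ/ (word-final): rule 2 targets it, but not before a front vowel → unchanged [ɡ].

[dʒifzekuzrakdʒiɡ]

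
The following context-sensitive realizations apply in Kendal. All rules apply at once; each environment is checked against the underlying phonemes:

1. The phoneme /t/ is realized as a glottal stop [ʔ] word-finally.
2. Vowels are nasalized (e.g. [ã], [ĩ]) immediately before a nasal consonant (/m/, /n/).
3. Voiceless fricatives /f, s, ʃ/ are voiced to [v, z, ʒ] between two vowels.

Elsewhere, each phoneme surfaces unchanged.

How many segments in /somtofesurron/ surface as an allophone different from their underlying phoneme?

Segments that undergo a rule: /o/ → [õ] (rule 2); /f/ → [v] (rule 3); /s/ → [z] (rule 3); /o/ → [õ] (rule 2).
All other segments surface unchanged.

4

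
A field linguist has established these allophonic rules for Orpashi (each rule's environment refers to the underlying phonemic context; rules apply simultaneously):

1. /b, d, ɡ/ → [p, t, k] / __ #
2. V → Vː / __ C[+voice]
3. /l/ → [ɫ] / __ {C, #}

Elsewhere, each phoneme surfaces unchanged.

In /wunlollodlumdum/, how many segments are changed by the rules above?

6

Segments that undergo a rule: /u/ → [uː] (rule 2); /o/ → [oː] (rule 2); /l/ → [ɫ] (rule 3); /o/ → [oː] (rule 2); /u/ → [uː] (rule 2); /u/ → [uː] (rule 2).
All other segments surface unchanged.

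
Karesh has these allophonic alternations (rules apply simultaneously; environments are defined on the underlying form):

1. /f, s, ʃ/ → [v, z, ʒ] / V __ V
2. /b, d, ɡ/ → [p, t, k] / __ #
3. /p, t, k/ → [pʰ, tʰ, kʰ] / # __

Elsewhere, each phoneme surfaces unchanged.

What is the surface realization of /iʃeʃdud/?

Rule 1 applies to /ʃ/ (between /i/ and /e/: between two vowels) → [ʒ].
/ʃ/ (between /e/ and /d/) is in the target of rule 1 but the environment (between two vowels) is not met → [ʃ].
/d/ (between /ʃ/ and /u/) fails the environment for rule 2, so it stays [d].
/d/ meets the environment for rule 2 (word-finally) → [t].

[iʒeʃdut]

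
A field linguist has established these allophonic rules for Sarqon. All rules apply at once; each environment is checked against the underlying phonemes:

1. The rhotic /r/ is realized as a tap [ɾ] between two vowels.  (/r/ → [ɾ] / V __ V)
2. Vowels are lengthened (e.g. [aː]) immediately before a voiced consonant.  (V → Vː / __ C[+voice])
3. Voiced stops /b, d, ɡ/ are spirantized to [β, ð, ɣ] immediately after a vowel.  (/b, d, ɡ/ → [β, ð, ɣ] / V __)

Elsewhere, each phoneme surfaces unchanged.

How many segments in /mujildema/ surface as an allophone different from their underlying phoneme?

3

Segments that undergo a rule: /u/ → [uː] (rule 2); /i/ → [iː] (rule 2); /e/ → [eː] (rule 2).
All other segments surface unchanged.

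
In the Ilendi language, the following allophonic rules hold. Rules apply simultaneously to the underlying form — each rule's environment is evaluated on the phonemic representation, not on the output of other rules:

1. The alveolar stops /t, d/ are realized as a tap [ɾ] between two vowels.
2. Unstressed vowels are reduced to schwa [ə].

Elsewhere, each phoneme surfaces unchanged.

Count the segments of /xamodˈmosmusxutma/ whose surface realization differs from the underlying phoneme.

5

Segments that undergo a rule: /a/ → [ə] (rule 2); /o/ → [ə] (rule 2); /u/ → [ə] (rule 2); /u/ → [ə] (rule 2); /a/ → [ə] (rule 2).
All other segments surface unchanged.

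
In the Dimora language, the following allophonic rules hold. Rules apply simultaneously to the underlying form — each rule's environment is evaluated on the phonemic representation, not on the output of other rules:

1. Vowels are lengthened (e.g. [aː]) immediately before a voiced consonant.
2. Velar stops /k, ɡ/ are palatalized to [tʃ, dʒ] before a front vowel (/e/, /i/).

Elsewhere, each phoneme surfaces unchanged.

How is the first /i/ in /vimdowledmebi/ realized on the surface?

[iː]

/i/ (between /v/ and /m/): before a voiced consonant, so rule 1 applies → [iː].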